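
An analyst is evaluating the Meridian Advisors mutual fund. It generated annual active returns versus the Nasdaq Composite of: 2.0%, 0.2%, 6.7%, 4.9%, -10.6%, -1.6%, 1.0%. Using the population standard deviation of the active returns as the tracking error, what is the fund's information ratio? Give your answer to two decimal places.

0.07

Mean return r̄ = 2.60 / 7 = 0.3714%
Population std dev = √[187.8943 / 7] = 5.1809%
IR = r̄ / tracking error = 0.3714 / 5.1809 = 0.0717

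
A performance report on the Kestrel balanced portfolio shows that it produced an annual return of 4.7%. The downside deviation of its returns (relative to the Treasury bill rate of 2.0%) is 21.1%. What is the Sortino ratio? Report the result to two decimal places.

0.13

Sortino = (Rp − Rf) / σd = (4.7% − 2.0%) / 21.1% = 2.70% / 21.1% = 0.1280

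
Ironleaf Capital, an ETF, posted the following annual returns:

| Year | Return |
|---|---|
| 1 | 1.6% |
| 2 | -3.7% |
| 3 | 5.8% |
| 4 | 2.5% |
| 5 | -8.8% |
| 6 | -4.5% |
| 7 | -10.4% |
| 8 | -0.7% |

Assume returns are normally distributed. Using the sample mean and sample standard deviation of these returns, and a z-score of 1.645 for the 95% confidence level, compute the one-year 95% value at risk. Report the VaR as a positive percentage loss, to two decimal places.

11.52

μ = (1.6 − 3.7 + 5.8 + 2.5 − 8.8 − 4.5 − 10.4 − 0.7) / 8 = -2.2750%
Σ(r − μ)² = 221.0750; sample σ = √(221.0750/7) = 5.6198%
VaR = −(μ − z·σ) = −(-2.2750 − 1.645 × 5.6198) = −(-11.5196) = 11.5196%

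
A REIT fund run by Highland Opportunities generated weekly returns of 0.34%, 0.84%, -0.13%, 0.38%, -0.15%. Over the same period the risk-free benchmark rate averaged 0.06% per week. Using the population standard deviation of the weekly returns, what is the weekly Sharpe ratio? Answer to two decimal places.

Mean return r̄ = 1.280 / 5 = 0.2560%
Σ(r − r̄)² = (0.34 − 0.2560)² + (0.84 − 0.2560)² + … = 0.6773
σ = √[0.6773 / 5] = 0.3680%
Sharpe = (r̄ − rf) / σ = (0.2560 − 0.06) / 0.3680 = 0.1960 / 0.3680 = 0.5326

0.53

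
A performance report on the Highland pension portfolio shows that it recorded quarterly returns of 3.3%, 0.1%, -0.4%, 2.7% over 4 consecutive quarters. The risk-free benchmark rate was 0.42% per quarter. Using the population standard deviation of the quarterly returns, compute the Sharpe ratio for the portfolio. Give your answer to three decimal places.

μ = (3.3 + 0.1 − 0.4 + 2.7) / 4 = 1.4250%
Σ(r − μ)² = (3.3 − 1.4250)² + (0.1 − 1.4250)² + … = 10.2275
σ = √[10.2275 / 4] = 1.5990%
Sharpe = (μ − rf) / σ = (1.4250 − 0.42) / 1.5990 = 1.0050 / 1.5990 = 0.6285

0.629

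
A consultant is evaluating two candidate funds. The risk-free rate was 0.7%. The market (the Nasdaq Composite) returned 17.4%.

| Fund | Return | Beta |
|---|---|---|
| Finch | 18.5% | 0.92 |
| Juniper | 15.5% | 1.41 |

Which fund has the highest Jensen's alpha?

Finch: α = 18.5% − [0.7% + 0.92 × (17.4% − 0.7%)] = 2.436
Juniper: α = 15.5% − [0.7% + 1.41 × (17.4% − 0.7%)] = -8.747
Highest: Finch (2.436).

Finch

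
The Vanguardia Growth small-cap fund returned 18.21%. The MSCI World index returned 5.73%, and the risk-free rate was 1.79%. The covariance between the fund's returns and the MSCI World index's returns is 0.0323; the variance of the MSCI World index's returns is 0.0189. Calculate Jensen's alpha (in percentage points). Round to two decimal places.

9.69

β = Cov / Var = 0.0323 / 0.0189 = 1.7090
E[R] = Rf + β(Rm − Rf) = 1.79% + 1.7090 × (5.73% − 1.79%) = 8.5235%
α = Rp − E[R] = 18.21% − 8.5235% = 9.6865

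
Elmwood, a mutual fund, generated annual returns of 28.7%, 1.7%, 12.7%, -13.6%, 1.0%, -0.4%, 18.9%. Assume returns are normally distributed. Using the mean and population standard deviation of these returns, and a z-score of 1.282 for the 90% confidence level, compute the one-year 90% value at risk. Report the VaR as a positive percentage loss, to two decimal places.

9.70

μ = (28.7 + 1.7 + 12.7 − 13.6 + 1 − 0.4 + 18.9) / 7 = 49.00 / 7 = 7.0000%
Σ(r − μ)² = 1188.2000; population σ = √(1188.2000/7) = 13.0285%
VaR = −(μ − z·σ) = −(7.0000 − 1.282 × 13.0285) = −(-9.7025) = 9.7025%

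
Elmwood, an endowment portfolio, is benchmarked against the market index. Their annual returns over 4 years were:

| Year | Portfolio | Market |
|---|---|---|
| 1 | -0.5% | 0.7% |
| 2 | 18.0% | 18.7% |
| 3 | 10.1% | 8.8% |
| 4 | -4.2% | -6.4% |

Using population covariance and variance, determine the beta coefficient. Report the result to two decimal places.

r̄p = 5.8500%,  r̄m = 5.4500%
Cov = Σ(rp − r̄p)(rm − r̄m) / 4 = 81.1200
Var(rm) = Σ(rm − r̄m)² / 4 = 87.4425
β = Cov / Var = 81.1200 / 87.4425 = 0.9277

0.93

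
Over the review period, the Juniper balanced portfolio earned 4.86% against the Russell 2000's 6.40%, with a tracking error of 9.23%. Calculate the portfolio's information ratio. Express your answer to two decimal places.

-0.17

IR = (Rp − Rb) / TE = (4.86% − 6.40%) / 9.23% = -1.54% / 9.23% = -0.1668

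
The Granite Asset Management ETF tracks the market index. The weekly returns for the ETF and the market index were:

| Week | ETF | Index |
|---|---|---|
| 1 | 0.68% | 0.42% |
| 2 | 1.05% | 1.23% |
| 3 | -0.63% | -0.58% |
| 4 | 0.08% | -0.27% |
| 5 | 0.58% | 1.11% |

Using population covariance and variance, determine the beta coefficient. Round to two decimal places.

r̄p = 0.3520%,  r̄m = 0.3820%
Cov = Σ(rp − r̄p)(rm − r̄m) / 5 = 0.3785
Var(rm) = Σ(rm − r̄m)² / 5 = 0.5202
β = Cov / Var = 0.3785 / 0.5202 = 0.7276

0.73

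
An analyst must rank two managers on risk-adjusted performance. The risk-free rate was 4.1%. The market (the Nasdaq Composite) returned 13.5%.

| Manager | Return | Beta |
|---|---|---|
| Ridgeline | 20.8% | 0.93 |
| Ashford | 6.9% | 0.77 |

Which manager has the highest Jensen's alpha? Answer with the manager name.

Ridgeline: α = 20.8% − [4.1% + 0.93 × (13.5% − 4.1%)] = 7.958
Ashford: α = 6.9% − [4.1% + 0.77 × (13.5% − 4.1%)] = -4.438
Highest: Ridgeline (7.958).

Ridgeline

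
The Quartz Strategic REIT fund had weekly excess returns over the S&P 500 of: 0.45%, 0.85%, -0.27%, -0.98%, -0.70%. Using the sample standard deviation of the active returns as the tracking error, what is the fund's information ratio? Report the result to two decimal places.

-0.17

Mean return r̄ = -0.650 / 5 = -0.1300%
Σ(r − r̄)² = 2.3638; sample σ = √(2.3638/4) = 0.7687%
IR = r̄ / tracking error = -0.1300 / 0.7687 = -0.1691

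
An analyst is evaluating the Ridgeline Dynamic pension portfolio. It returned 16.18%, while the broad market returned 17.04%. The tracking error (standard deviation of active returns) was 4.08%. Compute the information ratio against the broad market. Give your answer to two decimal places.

-0.21

IR = (Rp − Rb) / TE = (16.18% − 17.04%) / 4.08% = -0.86% / 4.08% = -0.2108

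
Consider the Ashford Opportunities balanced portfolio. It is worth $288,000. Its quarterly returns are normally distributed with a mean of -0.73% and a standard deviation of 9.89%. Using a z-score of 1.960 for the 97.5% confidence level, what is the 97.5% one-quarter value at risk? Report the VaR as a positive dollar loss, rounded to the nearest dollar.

$57,929

Return at the 97.5% tail: μ − z·σ = -0.73% − 1.960 × 9.89% = -0.73 − 19.3844 = -20.1144%
VaR = −(-20.1144%) × $288,000 = 20.1144% × $288,000 = $57,929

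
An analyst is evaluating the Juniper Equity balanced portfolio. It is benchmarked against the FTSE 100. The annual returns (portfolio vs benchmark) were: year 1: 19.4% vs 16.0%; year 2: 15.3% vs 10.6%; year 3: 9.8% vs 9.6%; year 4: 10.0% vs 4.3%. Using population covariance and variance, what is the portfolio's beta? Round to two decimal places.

0.84

r̄p = 13.6250%,  r̄m = 10.1250%
Cov = Σ(rp − r̄p)(rm − r̄m) / 4 = 14.4619
Var(rm) = Σ(rm − r̄m)² / 4 = 17.2369
β = Cov / Var = 14.4619 / 17.2369 = 0.8390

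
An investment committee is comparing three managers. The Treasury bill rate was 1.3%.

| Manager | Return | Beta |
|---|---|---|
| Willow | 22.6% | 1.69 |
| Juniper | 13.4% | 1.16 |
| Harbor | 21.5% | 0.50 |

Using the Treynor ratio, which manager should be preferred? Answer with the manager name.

Willow: Treynor = (22.6% − 1.3%) / 1.69 = 12.604
Juniper: Treynor = (13.4% − 1.3%) / 1.16 = 10.431
Harbor: Treynor = (21.5% − 1.3%) / 0.50 = 40.400
Highest: Harbor (40.400).

Harbor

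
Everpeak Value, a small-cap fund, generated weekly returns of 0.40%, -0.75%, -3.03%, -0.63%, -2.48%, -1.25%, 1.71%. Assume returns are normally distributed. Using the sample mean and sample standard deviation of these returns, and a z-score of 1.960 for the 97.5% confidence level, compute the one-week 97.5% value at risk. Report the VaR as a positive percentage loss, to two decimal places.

4.04

r̄ = (0.4 − 0.75 − 3.03 − 0.63 − 2.48 − 1.25 + 1.71) / 7 = -0.8614%
Sample σ = √[Σ(r − r̄)² / 6] = √[15.7429 / 6] = √2.6238 = 1.6198%
VaR = −(r̄ − z·σ) = −(-0.8614 − 1.960 × 1.6198) = −(-4.0362) = 4.0362%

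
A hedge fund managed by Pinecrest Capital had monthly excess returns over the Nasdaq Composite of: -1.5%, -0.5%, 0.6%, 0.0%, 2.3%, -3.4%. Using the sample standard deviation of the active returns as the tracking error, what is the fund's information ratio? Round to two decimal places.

-0.22

μ = (-1.5 − 0.5 + 0.6 + 0 + 2.3 − 3.4) / 6 = -2.50 / 6 = -0.4167%
Σ(r − μ)² = (-1.5 − (-0.4167))² + (-0.5 − (-0.4167))² + … = 18.6683
sample σ = √(18.6683 / 5) = √3.7337 = 1.9323%
IR = μ / tracking error = -0.4167 / 1.9323 = -0.2156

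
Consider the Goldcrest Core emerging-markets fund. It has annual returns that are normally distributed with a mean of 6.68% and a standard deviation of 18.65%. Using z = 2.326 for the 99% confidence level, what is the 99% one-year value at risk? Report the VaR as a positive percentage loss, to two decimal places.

36.70

VaR (as % loss) = −(μ − z·σ) = −(6.68% − 2.326 × 18.65%) = −(-36.6999%) = 36.6999%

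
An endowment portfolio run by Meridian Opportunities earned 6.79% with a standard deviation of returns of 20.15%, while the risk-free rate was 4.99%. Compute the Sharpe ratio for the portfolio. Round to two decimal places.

Sharpe = (Rp − Rf) / σp = (6.79% − 4.99%) / 20.15% = 1.80% / 20.15% = 0.0893

0.09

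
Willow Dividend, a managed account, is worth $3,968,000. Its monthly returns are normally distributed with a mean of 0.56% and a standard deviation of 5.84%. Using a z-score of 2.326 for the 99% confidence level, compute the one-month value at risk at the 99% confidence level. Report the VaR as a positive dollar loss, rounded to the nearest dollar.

Return at the 99% tail: μ − z·σ = 0.56% − 2.326 × 5.84% = 0.56 − 13.58384 = -13.02384%
VaR = −(-13.02384%) × $3,968,000 = 13.02384% × $3,968,000 = $516,786

$516,786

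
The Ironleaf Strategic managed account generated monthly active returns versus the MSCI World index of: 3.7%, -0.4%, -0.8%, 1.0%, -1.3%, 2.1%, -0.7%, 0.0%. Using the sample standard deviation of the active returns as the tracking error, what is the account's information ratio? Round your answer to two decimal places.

0.26

Mean return r̄ = 3.60 / 8 = 0.4500%
Σ(r − r̄)² = (3.7 − 0.4500)² + (-0.4 − 0.4500)² + … = 20.4600
sample σ = √(20.4600 / 7) = √2.9229 = 1.7096%
IR = r̄ / tracking error = 0.4500 / 1.7096 = 0.2632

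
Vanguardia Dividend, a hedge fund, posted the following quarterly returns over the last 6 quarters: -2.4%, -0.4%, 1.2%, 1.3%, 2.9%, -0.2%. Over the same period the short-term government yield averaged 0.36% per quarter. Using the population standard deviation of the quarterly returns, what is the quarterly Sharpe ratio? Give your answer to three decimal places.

r̄ = (-2.4 − 0.4 + 1.2 + 1.3 + 2.9 − 0.2) / 6 = 2.40 / 6 = 0.4000%
Σ(r − r̄)² = (-2.4 − 0.4000)² + (-0.4 − 0.4000)² + … = 16.5400
population σ = √(16.5400 / 6) = √2.7567 = 1.6603%
Sharpe = (r̄ − rf) / σ = (0.4000 − 0.36) / 1.6603 = 0.0400 / 1.6603 = 0.0241

0.024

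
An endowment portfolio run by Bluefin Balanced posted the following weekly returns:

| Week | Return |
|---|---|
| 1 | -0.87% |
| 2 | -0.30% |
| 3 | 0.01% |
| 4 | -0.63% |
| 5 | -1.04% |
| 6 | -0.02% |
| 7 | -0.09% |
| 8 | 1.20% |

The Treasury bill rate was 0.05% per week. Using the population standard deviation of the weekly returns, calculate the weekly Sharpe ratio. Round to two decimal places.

Mean return r̄ = -1.740 / 8 = -0.2175%
Population std dev = √[3.3956 / 8] = 0.6515%
Sharpe = (r̄ − rf) / σ = (-0.2175 − 0.05) / 0.6515 = -0.2675 / 0.6515 = -0.4106

-0.41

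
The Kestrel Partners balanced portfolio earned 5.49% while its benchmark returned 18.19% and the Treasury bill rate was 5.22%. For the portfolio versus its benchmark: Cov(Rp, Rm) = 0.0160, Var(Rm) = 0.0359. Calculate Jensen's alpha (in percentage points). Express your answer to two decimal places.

-5.51

β = Cov / Var = 0.0160 / 0.0359 = 0.4457
E[R] = Rf + β(Rm − Rf) = 5.22% + 0.4457 × (18.19% − 5.22%) = 11.0007%
α = Rp − E[R] = 5.49% − 11.0007% = -5.5107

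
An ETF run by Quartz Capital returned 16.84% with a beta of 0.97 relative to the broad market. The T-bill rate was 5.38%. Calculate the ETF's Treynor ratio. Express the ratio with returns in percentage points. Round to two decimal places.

11.81

Treynor = (Rp − Rf) / β = (16.84% − 5.38%) / 0.97 = 11.46 / 0.97 = 11.8144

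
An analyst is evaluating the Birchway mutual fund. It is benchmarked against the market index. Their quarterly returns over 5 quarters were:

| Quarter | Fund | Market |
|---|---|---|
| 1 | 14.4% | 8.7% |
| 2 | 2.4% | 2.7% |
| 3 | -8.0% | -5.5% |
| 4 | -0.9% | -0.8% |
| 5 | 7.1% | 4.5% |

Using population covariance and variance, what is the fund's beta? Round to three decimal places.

1.553

r̄p = 3.0000%,  r̄m = 1.9200%
Cov = Σ(rp − r̄p)(rm − r̄m) / 5 = 35.9260
Var(rm) = Σ(rm − r̄m)² / 5 = 23.1376
β = Cov / Var = 35.9260 / 23.1376 = 1.5527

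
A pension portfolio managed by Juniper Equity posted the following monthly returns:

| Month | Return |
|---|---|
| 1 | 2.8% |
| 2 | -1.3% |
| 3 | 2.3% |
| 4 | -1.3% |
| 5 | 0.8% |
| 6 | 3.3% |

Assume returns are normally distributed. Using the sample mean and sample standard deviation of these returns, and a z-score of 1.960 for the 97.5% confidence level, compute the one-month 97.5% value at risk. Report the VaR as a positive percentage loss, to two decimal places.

μ = (2.8 − 1.3 + 2.3 − 1.3 + 0.8 + 3.3) / 6 = 6.60 / 6 = 1.1000%
Sample σ = √[Σ(r − μ)² / 5] = √[20.7800 / 5] = √4.1560 = 2.0386%
VaR = −(μ − z·σ) = −(1.1000 − 1.960 × 2.0386) = −(-2.8957) = 2.8957%

2.90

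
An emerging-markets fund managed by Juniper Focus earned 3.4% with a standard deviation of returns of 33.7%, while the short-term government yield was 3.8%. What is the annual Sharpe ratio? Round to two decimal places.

Sharpe = (Rp − Rf) / σp = (3.4% − 3.8%) / 33.7% = -0.40% / 33.7% = -0.0119

-0.01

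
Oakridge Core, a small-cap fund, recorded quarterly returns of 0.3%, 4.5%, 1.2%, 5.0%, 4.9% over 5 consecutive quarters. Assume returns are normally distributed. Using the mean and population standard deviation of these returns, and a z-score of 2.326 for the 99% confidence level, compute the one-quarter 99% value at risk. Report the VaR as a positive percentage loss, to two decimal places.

r̄ = (0.3 + 4.5 + 1.2 + 5 + 4.9) / 5 = 3.1800%
Σ(r − r̄)² = 20.2280; population σ = √(20.2280/5) = 2.0114%
VaR = −(r̄ − z·σ) = −(3.1800 − 2.326 × 2.0114) = −(-1.4985) = 1.4985%

1.50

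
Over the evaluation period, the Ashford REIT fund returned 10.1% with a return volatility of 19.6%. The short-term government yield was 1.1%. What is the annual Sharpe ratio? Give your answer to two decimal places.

0.46

Sharpe = (Rp − Rf) / σp = (10.1% − 1.1%) / 19.6% = 9.00% / 19.6% = 0.4592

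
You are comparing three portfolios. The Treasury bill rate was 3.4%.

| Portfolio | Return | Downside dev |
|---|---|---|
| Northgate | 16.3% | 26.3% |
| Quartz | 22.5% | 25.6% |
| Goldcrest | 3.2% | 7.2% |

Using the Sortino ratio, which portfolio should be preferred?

Quartz

Northgate: Sortino ratio = (16.3% − 3.4%) / 26.3% = 0.490
Quartz: Sortino ratio = (22.5% − 3.4%) / 25.6% = 0.746
Goldcrest: Sortino ratio = (3.2% − 3.4%) / 7.2% = -0.028
Highest: Quartz (0.746).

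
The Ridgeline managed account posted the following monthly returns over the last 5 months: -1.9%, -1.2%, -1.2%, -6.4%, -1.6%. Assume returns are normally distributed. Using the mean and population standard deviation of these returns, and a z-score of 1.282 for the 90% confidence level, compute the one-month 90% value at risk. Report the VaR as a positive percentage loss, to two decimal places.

5.01

r̄ = (-1.9 − 1.2 − 1.2 − 6.4 − 1.6) / 5 = -12.30 / 5 = -2.4600%
Population σ = √[Σ(r − r̄)² / 5] = √[19.7520 / 5] = √3.9504 = 1.9876%
VaR = −(r̄ − z·σ) = −(-2.4600 − 1.282 × 1.9876) = −(-5.0081) = 5.0081%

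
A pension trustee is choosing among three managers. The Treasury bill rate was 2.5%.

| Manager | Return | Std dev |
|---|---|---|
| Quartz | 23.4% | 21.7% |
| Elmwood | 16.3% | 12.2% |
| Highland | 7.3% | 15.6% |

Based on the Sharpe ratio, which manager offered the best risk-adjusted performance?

Quartz: Sharpe ratio = (23.4% − 2.5%) / 21.7% = 0.963
Elmwood: Sharpe ratio = (16.3% − 2.5%) / 12.2% = 1.131
Highland: Sharpe ratio = (7.3% − 2.5%) / 15.6% = 0.308
Highest: Elmwood (1.131).

Elmwood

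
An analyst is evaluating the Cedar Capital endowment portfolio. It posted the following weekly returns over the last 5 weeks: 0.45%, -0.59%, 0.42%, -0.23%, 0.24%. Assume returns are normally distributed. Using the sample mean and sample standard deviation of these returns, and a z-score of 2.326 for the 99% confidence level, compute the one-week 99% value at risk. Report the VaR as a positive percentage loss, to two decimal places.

r̄ = (0.45 − 0.59 + 0.42 − 0.23 + 0.24) / 5 = 0.0580%
Sample std dev = √[0.8207 / 4] = 0.4530%
VaR = −(r̄ − z·σ) = −(0.0580 − 2.326 × 0.4530) = −(-0.9957) = 0.9957%

1.00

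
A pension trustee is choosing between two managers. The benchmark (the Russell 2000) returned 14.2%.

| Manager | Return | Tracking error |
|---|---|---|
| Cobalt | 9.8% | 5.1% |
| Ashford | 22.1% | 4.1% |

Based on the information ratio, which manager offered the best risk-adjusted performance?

Cobalt: IR = (9.8% − 14.2%) / 5.1% = -0.863
Ashford: IR = (22.1% − 14.2%) / 4.1% = 1.927
Highest: Ashford (1.927).

Ashford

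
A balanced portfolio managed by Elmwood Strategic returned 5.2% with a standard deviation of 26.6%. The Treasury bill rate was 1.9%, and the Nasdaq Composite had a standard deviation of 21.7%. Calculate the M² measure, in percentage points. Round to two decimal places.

Sharpe = (Rp − Rf) / σp = (5.2% − 1.9%) / 26.6% = 0.1241
M² = Rf + Sharpe × σm = 1.9% + 0.1241 × 21.7% = 4.5930%

4.59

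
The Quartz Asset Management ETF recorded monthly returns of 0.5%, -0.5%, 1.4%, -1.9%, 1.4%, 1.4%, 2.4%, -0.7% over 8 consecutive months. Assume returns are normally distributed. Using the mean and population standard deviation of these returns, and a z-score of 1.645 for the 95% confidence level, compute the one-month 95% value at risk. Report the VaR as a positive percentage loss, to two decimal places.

1.69

μ = (0.5 − 0.5 + 1.4 − 1.9 + 1.4 + 1.4 + 2.4 − 0.7) / 8 = 4.00 / 8 = 0.5000%
Σ(r − μ)² = (0.5 − 0.5000)² + (-0.5 − 0.5000)² + … = 14.2400
σ = √[14.2400 / 8] = 1.3342%
VaR = −(μ − z·σ) = −(0.5000 − 1.645 × 1.3342) = −(-1.6948) = 1.6948%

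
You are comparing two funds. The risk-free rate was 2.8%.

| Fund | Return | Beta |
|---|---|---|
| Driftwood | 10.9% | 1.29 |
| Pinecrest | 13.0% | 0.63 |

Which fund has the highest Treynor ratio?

Driftwood: Treynor = (10.9% − 2.8%) / 1.29 = 6.279
Pinecrest: Treynor = (13.0% − 2.8%) / 0.63 = 16.190
Highest: Pinecrest (16.190).

Pinecrest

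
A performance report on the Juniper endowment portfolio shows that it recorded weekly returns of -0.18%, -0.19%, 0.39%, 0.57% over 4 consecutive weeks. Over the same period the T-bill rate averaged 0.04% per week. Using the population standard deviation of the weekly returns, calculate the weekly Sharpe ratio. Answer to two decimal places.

0.32

μ = (-0.18 − 0.19 + 0.39 + 0.57) / 4 = 0.1475%
Σ(r − μ)² = 0.4585; population σ = √(0.4585/4) = 0.3386%
Sharpe = (μ − rf) / σ = (0.1475 − 0.04) / 0.3386 = 0.1075 / 0.3386 = 0.3175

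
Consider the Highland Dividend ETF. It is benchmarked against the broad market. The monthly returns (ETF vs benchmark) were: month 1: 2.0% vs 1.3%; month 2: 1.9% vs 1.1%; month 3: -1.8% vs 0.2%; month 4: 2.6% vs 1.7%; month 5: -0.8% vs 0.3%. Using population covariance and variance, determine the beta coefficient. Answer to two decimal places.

2.92

r̄p = 0.7800%,  r̄m = 0.9200%
Cov = Σ(rp − r̄p)(rm − r̄m) / 5 = 0.9844
Var(rm) = Σ(rm − r̄m)² / 5 = 0.3376
β = Cov / Var = 0.9844 / 0.3376 = 2.9159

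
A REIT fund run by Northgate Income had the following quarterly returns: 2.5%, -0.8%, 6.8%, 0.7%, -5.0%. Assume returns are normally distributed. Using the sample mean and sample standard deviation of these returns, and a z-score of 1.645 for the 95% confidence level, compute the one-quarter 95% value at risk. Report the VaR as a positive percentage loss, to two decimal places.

6.29

Mean return μ = 4.20 / 5 = 0.8400%
Σ(r − μ)² = (2.5 − 0.8400)² + (-0.8 − 0.8400)² + (6.8 − 0.8400)² + … = 75.0920
σ = √[75.0920 / 4] = 4.3328%
VaR = −(μ − z·σ) = −(0.8400 − 1.645 × 4.3328) = −(-6.2875) = 6.2875%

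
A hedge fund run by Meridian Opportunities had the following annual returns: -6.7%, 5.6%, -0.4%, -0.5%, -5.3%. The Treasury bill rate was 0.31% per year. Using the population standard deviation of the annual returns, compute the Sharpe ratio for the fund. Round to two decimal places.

-0.41

μ = (-6.7 + 5.6 − 0.4 − 0.5 − 5.3) / 5 = -1.4600%
Σ(r − μ)² = (-6.7 − (-1.4600))² + (5.6 − (-1.4600))² + (-0.4 − (-1.4600))² + … = 94.0920
σ = √[94.0920 / 5] = 4.3380%
Sharpe = (μ − rf) / σ = (-1.4600 − 0.31) / 4.3380 = -1.7700 / 4.3380 = -0.4080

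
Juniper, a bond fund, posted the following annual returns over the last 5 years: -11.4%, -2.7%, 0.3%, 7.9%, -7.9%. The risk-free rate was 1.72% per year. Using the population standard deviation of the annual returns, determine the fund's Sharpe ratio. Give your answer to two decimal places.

-0.67

Mean return μ = -13.80 / 5 = -2.7600%
Population std dev = √[224.0720 / 5] = 6.6944%
Sharpe = (μ − rf) / σ = (-2.7600 − 1.72) / 6.6944 = -4.4800 / 6.6944 = -0.6692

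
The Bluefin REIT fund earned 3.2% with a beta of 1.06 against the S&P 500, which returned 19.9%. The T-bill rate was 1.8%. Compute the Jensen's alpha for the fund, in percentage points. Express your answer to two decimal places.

CAPM expected return = Rf + β(Rm − Rf) = 1.8% + 1.06 × (19.9% − 1.8%) = 1.8 + 1.06 × 18.10 = 20.9860%
Jensen's α = Rp − E[R] = 3.2% − 20.9860% = -17.7860

-17.79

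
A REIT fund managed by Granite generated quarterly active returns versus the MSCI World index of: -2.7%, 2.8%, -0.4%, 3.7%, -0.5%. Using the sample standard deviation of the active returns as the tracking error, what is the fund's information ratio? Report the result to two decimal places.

r̄ = (-2.7 + 2.8 − 0.4 + 3.7 − 0.5) / 5 = 2.90 / 5 = 0.5800%
Σ(r − r̄)² = (-2.7 − 0.5800)² + (2.8 − 0.5800)² + … = 27.5480
sample σ = √(27.5480 / 4) = √6.8870 = 2.6243%
IR = r̄ / tracking error = 0.5800 / 2.6243 = 0.2210

0.22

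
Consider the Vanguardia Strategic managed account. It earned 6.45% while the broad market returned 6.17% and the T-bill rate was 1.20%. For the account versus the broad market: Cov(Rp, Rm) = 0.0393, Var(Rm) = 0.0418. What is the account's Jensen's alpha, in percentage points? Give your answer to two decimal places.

0.58

β = Cov / Var = 0.0393 / 0.0418 = 0.9402
E[R] = Rf + β(Rm − Rf) = 1.20% + 0.9402 × (6.17% − 1.20%) = 5.8728%
α = Rp − E[R] = 6.45% − 5.8728% = 0.5772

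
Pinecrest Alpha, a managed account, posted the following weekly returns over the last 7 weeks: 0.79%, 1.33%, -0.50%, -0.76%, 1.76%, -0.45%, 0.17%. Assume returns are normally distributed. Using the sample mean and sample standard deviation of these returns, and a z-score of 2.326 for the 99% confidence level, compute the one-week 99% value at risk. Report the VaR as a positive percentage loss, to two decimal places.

r̄ = (0.79 + 1.33 − 0.5 − 0.76 + 1.76 − 0.45 + 0.17) / 7 = 0.3343%
Σ(r − r̄)² = (0.79 − 0.3343)² + (1.33 − 0.3343)² + (-0.5 − 0.3343)² + … = 5.7674
σ = √[5.7674 / 6] = 0.9804%
VaR = −(r̄ − z·σ) = −(0.3343 − 2.326 × 0.9804) = −(-1.9461) = 1.9461%

1.95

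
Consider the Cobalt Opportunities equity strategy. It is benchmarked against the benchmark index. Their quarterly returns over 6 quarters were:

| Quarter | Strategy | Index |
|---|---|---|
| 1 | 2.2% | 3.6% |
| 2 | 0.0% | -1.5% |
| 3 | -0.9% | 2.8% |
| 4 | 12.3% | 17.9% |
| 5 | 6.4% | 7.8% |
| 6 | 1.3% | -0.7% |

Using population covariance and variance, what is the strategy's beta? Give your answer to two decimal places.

r̄p = 3.5500%,  r̄m = 4.9833%
Cov = Σ(rp − r̄p)(rm − r̄m) / 6 = 28.0725
Var(rm) = Σ(rm − r̄m)² / 6 = 42.6314
β = Cov / Var = 28.0725 / 42.6314 = 0.6585

0.66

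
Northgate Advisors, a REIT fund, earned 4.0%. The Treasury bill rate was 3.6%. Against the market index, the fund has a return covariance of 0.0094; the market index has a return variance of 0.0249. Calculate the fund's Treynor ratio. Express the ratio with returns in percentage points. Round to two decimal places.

β = Cov / Var = 0.0094 / 0.0249 = 0.3775
Treynor = (Rp − Rf) / β = (4.0% − 3.6%) / 0.3775 = 0.40 / 0.3775 = 1.0596

1.06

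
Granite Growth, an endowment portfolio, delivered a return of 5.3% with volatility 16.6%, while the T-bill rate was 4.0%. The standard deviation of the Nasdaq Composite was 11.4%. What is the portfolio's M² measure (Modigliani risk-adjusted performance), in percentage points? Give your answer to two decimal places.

4.89

Sharpe = (Rp − Rf) / σp = (5.3% − 4.0%) / 16.6% = 0.0783
M² = Rf + Sharpe × σm = 4.0% + 0.0783 × 11.4% = 4.8926%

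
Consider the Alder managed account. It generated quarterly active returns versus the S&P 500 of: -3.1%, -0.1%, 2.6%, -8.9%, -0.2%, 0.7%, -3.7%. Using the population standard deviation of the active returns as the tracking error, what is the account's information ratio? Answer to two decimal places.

-0.52

Mean return μ = -12.70 / 7 = -1.8143%
Population std dev = √[86.7686 / 7] = 3.5207%
IR = μ / tracking error = -1.8143 / 3.5207 = -0.5153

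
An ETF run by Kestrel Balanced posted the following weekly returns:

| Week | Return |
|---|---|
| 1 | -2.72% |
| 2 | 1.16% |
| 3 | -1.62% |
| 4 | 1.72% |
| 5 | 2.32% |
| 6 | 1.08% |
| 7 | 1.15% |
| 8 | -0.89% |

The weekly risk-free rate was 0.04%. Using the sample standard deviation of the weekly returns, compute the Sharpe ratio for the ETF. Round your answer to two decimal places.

0.13

r̄ = (-2.72 + 1.16 − 1.62 + 1.72 + 2.32 + 1.08 + 1.15 − 0.89) / 8 = 2.200 / 8 = 0.2750%
Sample std dev = √[22.3852 / 7] = 1.7883%
Sharpe = (r̄ − rf) / σ = (0.2750 − 0.04) / 1.7883 = 0.2350 / 1.7883 = 0.1314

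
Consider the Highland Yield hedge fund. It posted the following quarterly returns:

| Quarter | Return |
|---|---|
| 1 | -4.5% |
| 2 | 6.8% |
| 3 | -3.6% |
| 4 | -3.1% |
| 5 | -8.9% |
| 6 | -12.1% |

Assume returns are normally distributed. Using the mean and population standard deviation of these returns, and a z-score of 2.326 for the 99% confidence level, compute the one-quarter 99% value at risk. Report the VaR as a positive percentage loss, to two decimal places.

Mean return r̄ = -25.40 / 6 = -4.2333%
Σ(r − r̄)² = (-4.5 − (-4.2333))² + (6.8 − (-4.2333))² + … = 207.1533
population σ = √(207.1533 / 6) = √34.5256 = 5.8758%
VaR = −(r̄ − z·σ) = −(-4.2333 − 2.326 × 5.8758) = −(-17.9004) = 17.9004%

17.90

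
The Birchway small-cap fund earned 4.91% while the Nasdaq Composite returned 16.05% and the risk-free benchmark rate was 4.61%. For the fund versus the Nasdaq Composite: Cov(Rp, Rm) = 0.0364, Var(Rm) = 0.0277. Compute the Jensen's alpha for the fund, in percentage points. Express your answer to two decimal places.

-14.73

β = Cov / Var = 0.0364 / 0.0277 = 1.3141
E[R] = Rf + β(Rm − Rf) = 4.61% + 1.3141 × (16.05% − 4.61%) = 19.6433%
α = Rp − E[R] = 4.91% − 19.6433% = -14.7333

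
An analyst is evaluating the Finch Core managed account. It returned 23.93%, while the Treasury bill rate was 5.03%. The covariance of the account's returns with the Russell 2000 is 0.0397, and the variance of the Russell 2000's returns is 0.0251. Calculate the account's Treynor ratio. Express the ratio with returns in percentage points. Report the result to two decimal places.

11.95

β = Cov / Var = 0.0397 / 0.0251 = 1.5817
Treynor = (Rp − Rf) / β = (23.93% − 5.03%) / 1.5817 = 18.90 / 1.5817 = 11.9492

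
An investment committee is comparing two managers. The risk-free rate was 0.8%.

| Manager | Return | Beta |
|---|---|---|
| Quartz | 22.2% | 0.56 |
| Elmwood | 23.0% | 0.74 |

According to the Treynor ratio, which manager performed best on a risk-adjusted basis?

Quartz

Quartz: Treynor = (22.2% − 0.8%) / 0.56 = 38.214
Elmwood: Treynor = (23.0% − 0.8%) / 0.74 = 30.000
Highest: Quartz (38.214).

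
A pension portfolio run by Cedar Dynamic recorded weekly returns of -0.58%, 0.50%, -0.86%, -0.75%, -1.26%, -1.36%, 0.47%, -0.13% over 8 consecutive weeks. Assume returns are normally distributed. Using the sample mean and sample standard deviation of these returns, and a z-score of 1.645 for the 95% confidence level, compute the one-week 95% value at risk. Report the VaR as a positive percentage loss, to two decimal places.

μ = (-0.58 + 0.5 − 0.86 − 0.75 − 1.26 − 1.36 + 0.47 − 0.13) / 8 = -3.970 / 8 = -0.4963%
Sample std dev = √[3.5934 / 7] = 0.7165%
VaR = −(μ − z·σ) = −(-0.4963 − 1.645 × 0.7165) = −(-1.6749) = 1.6749%

1.67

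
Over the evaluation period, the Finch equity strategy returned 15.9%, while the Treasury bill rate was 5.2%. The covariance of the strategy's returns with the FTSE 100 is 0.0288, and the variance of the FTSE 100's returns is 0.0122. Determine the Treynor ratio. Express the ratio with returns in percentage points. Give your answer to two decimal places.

4.53

β = Cov / Var = 0.0288 / 0.0122 = 2.3607
Treynor = (Rp − Rf) / β = (15.9% − 5.2%) / 2.3607 = 10.70 / 2.3607 = 4.5326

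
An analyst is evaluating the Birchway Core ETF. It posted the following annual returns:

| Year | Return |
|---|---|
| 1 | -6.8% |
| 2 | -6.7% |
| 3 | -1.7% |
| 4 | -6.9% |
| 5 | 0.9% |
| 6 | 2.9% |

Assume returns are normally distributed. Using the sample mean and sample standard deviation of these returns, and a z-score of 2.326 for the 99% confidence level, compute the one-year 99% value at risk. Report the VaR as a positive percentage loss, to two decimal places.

13.19

Mean return r̄ = -18.30 / 6 = -3.0500%
Σ(r − r̄)² = (-6.8 − (-3.0500))² + (-6.7 − (-3.0500))² + … = 95.0350
sample σ = √(95.0350 / 5) = √19.0070 = 4.3597%
VaR = −(r̄ − z·σ) = −(-3.0500 − 2.326 × 4.3597) = −(-13.1907) = 13.1907%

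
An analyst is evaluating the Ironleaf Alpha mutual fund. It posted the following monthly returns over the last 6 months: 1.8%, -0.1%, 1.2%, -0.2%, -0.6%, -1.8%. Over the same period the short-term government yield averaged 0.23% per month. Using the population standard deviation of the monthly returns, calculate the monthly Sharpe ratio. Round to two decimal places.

μ = (1.8 − 0.1 + 1.2 − 0.2 − 0.6 − 1.8) / 6 = 0.0500%
Σ(r − μ)² = (1.8 − 0.0500)² + (-0.1 − 0.0500)² + (1.2 − 0.0500)² + … = 8.3150
population σ = √(8.3150 / 6) = √1.3858 = 1.1772%
Sharpe = (μ − rf) / σ = (0.0500 − 0.23) / 1.1772 = -0.1800 / 1.1772 = -0.1529

-0.15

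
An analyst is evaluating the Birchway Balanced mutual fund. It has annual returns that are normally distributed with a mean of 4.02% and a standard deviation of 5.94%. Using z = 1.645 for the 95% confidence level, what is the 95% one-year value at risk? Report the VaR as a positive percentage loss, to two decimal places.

5.75

VaR (as % loss) = −(μ − z·σ) = −(4.02% − 1.645 × 5.94%) = −(-5.7513%) = 5.7513%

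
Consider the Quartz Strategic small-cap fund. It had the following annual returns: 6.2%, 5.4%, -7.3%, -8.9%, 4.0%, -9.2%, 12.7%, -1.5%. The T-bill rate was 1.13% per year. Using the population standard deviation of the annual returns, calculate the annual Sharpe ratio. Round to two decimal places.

r̄ = (6.2 + 5.4 − 7.3 − 8.9 + 4 − 9.2 + 12.7 − 1.5) / 8 = 1.40 / 8 = 0.1750%
Population std dev = √[464.0350 / 8] = 7.6161%
Sharpe = (r̄ − rf) / σ = (0.1750 − 1.13) / 7.6161 = -0.9550 / 7.6161 = -0.1254

-0.13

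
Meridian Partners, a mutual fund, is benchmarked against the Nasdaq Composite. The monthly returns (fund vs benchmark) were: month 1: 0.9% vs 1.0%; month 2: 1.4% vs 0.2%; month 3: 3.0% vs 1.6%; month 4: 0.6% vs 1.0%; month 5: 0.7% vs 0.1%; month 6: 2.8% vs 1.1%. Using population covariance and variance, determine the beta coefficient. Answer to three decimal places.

r̄p = 1.5667%,  r̄m = 0.8333%
Cov = Σ(rp − r̄p)(rm − r̄m) / 6 = 0.3161
Var(rm) = Σ(rm − r̄m)² / 6 = 0.2756
β = Cov / Var = 0.3161 / 0.2756 = 1.1470

1.147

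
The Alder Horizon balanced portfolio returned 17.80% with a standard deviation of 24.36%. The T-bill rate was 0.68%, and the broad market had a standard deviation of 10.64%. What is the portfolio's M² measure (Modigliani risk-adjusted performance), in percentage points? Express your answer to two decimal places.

Sharpe = (Rp − Rf) / σp = (17.80% − 0.68%) / 24.36% = 0.7028
M² = Rf + Sharpe × σm = 0.68% + 0.7028 × 10.64% = 8.1578%

8.16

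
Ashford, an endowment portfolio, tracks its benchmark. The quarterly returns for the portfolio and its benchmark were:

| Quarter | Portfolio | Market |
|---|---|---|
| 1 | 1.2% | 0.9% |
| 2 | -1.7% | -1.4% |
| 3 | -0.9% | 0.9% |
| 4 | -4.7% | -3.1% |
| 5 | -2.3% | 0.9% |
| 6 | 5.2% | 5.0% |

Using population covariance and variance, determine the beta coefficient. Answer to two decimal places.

r̄p = -0.5333%,  r̄m = 0.5333%
Cov = Σ(rp − r̄p)(rm − r̄m) / 6 = 7.1428
Var(rm) = Σ(rm − r̄m)² / 6 = 6.2156
β = Cov / Var = 7.1428 / 6.2156 = 1.1492

1.15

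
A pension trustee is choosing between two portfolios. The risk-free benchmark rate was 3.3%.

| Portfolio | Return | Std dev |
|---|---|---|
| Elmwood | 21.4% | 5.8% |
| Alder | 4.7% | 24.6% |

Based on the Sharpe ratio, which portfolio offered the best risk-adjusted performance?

Elmwood: Sharpe ratio = (21.4% − 3.3%) / 5.8% = 3.121
Alder: Sharpe ratio = (4.7% − 3.3%) / 24.6% = 0.057
Highest: Elmwood (3.121).

Elmwood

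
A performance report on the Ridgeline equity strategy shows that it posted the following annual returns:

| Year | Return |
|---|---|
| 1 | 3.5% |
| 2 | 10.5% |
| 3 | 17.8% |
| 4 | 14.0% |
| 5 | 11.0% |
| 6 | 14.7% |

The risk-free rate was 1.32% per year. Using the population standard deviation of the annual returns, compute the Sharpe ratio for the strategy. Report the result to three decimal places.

2.366

μ = (3.5 + 10.5 + 17.8 + 14 + 11 + 14.7) / 6 = 11.9167%
Σ(r − μ)² = 120.3883; population σ = √(120.3883/6) = 4.4794%
Sharpe = (μ − rf) / σ = (11.9167 − 1.32) / 4.4794 = 10.5967 / 4.4794 = 2.3657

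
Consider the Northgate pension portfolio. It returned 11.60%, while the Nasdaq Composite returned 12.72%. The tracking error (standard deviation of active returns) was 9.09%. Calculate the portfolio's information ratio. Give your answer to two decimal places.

IR = (Rp − Rb) / TE = (11.60% − 12.72%) / 9.09% = -1.12% / 9.09% = -0.1232

-0.12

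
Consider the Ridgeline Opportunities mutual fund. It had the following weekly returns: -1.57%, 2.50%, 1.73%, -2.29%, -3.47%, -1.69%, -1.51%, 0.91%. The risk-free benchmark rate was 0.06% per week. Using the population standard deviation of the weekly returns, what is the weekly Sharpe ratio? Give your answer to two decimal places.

Mean return r̄ = -5.390 / 8 = -0.6738%
Σ(r − r̄)² = (-1.57 − (-0.6738))² + (2.5 − (-0.6738))² + (1.73 − (-0.6738))² + … = 31.3256
population σ = √(31.3256 / 8) = √3.9157 = 1.9788%
Sharpe = (r̄ − rf) / σ = (-0.6738 − 0.06) / 1.9788 = -0.7338 / 1.9788 = -0.3708

-0.37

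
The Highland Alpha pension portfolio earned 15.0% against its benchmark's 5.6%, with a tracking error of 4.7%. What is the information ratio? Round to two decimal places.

2.00

IR = (Rp − Rb) / TE = (15.0% − 5.6%) / 4.7% = 9.40% / 4.7% = 2.0000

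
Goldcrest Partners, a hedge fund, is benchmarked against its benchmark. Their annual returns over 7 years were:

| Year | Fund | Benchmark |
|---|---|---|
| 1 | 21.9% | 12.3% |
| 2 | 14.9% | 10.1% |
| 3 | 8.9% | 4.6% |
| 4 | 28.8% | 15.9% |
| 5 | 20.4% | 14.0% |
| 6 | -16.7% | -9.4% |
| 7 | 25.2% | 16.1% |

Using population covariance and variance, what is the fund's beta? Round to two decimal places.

1.68

r̄p = 14.7714%,  r̄m = 9.0857%
Cov = Σ(rp − r̄p)(rm − r̄m) / 7 = 118.2224
Var(rm) = Σ(rm − r̄m)² / 7 = 70.4269
β = Cov / Var = 118.2224 / 70.4269 = 1.6787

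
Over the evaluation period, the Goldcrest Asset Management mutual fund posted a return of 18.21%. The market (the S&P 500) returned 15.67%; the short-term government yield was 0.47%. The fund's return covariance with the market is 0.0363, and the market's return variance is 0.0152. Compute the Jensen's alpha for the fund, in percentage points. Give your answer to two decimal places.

-18.56

β = Cov / Var = 0.0363 / 0.0152 = 2.3882
E[R] = Rf + β(Rm − Rf) = 0.47% + 2.3882 × (15.67% − 0.47%) = 36.7706%
α = Rp − E[R] = 18.21% − 36.7706% = -18.5606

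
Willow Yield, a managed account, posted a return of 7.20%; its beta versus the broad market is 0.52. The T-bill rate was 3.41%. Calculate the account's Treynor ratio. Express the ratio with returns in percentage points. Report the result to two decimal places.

Treynor = (Rp − Rf) / β = (7.20% − 3.41%) / 0.52 = 3.79 / 0.52 = 7.2885

7.29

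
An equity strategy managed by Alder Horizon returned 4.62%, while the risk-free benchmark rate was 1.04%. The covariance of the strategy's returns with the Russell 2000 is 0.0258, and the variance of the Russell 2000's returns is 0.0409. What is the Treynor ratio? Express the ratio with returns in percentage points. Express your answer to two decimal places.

5.68

β = Cov / Var = 0.0258 / 0.0409 = 0.6308
Treynor = (Rp − Rf) / β = (4.62% − 1.04%) / 0.6308 = 3.58 / 0.6308 = 5.6753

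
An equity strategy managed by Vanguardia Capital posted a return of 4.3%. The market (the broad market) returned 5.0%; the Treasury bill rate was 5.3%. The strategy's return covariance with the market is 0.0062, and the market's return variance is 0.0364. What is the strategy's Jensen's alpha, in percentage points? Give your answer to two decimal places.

β = Cov / Var = 0.0062 / 0.0364 = 0.1703
E[R] = Rf + β(Rm − Rf) = 5.3% + 0.1703 × (5.0% − 5.3%) = 5.2489%
α = Rp − E[R] = 4.3% − 5.2489% = -0.9489

-0.95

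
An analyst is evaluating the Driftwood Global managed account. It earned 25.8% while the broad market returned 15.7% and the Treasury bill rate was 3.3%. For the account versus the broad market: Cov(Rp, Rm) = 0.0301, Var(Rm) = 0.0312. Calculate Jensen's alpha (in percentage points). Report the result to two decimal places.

β = Cov / Var = 0.0301 / 0.0312 = 0.9647
E[R] = Rf + β(Rm − Rf) = 3.3% + 0.9647 × (15.7% − 3.3%) = 15.2623%
α = Rp − E[R] = 25.8% − 15.2623% = 10.5377

10.54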